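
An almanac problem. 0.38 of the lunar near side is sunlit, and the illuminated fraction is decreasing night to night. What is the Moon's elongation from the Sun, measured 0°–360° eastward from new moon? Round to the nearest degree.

From f = (1 − cos θ)/2: cos θ = 1 − 2×0.38 = 0.240; arccos → 76.1°.
Waning ⇒ past full, so θ = 360° − 76.1° = 283.9°.

284°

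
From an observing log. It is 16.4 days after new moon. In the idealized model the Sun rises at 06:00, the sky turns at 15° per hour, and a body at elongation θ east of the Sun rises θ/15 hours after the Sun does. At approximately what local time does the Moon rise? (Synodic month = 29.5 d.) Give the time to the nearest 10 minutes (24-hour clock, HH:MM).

19:20

The Moon has covered 16.4/29.5 of its cycle, so θ ≈ 360° × 16.4/29.5 = 200.1°.
The Moon trails the Sun by θ/15 = 200.1/15 ≈ 13.34 hours.
06:00 + 13.342 h ≈ 19:21 → 19:20 to the nearest ten minutes.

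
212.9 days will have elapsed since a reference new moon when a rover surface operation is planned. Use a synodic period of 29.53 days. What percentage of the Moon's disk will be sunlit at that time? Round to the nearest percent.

37%

212.9/29.53 = 7.210 lunations, so 7 complete cycles and 6.19 d into the next.
Phase angle: θ = 360°·(6.19 d)/(29.53 d) = 75.5°.
Illuminated fraction = (1 − cos 75.5°)/2 = (1 − 0.251)/2 ≈ 0.374, so 37%.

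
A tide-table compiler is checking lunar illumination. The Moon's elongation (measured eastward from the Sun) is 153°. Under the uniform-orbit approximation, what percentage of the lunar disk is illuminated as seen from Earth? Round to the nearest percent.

95%

cos 153° = (-0.891), so f = (1 − (-0.891))/2 = 0.946, i.e. 95%.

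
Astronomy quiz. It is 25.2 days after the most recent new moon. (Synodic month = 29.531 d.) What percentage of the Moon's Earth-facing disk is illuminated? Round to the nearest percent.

The Moon has covered 25.2/29.531 of its cycle, so θ ≈ 360° × 25.2/29.531 = 307.2°.
Illuminated fraction = (1 − cos 307.2°)/2 = (1 − 0.605)/2 ≈ 0.198, so 20%.

20%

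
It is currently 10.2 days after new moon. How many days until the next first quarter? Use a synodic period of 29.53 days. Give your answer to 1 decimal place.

26.7 days

First quarter occurs at elongation 90°, i.e. at age 29.53 × 90/360 = 7.383 d.
This lunation's first quarter (7.383 d) has passed, so add one period: 36.913 − 10.2 = 26.713 days.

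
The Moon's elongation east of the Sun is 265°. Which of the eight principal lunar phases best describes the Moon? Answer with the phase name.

last quarter

265° lies in the last quarter sector of the 8-phase cycle.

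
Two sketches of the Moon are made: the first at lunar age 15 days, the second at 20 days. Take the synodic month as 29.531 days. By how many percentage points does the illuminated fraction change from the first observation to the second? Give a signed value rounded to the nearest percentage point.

-28 pp

θ₁ = 360° × 15/29.531 = 182.9°, f₁ = (1 − cos θ₁)/2 = 0.999.
θ₂ = 360° × 20/29.531 = 243.8°, f₂ = (1 − cos θ₂)/2 = 0.721.
Change = f₂ − f₁ = -0.279 → -28 percentage points.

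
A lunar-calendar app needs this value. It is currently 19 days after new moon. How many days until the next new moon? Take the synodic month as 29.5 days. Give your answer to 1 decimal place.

The next new moon completes the synodic month: 29.5 − 19 = 10.500 days.

10.5 days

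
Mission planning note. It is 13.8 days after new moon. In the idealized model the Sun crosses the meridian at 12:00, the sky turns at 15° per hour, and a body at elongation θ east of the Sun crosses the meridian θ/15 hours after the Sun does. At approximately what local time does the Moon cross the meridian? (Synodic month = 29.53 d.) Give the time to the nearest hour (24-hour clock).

The Moon has covered 13.8/29.53 of its cycle, so θ ≈ 360° × 13.8/29.53 = 168.2°.
At 15° of sky rotation per hour, 168.2° corresponds to a 11.22 h lag.
12:00 + 11.22 h ≈ 23:13 → 23:00 to the nearest hour.

23:00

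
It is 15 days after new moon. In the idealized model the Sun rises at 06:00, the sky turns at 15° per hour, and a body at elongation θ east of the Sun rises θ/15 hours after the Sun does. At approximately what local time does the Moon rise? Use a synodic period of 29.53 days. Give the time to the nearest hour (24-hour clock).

18:00

Elongation θ = 360° × 15/29.53 ≈ 182.9°.
Delay after the Sun = 182.9° / (15°/h) ≈ 12.19 h.
06:00 + 12.19 h ≈ 18:11 → 18:00 to the nearest hour.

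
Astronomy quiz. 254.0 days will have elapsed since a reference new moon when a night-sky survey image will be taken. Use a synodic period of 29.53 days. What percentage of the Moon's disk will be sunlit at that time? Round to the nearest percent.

90%

254.0/29.53 = 8.601 lunations, so 8 complete cycles and 17.76 d into the next.
The Moon has covered 17.76/29.53 of its cycle, so θ ≈ 360° × 17.76/29.53 = 216.5°.
Illuminated fraction = (1 − cos 216.5°)/2 = (1 − (-0.804))/2 ≈ 0.902, so 90%.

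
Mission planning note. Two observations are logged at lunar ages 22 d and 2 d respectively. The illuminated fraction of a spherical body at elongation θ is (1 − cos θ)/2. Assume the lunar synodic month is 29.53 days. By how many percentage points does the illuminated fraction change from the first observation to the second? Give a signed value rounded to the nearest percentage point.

First observation: θ = 360°·22/29.53 = 268.2°, so f = 0.516.
Second observation: θ = 24.4°, f = 0.045.
Δf = 0.045 − 0.516 = -0.471, i.e. -47 pp.

-47 pp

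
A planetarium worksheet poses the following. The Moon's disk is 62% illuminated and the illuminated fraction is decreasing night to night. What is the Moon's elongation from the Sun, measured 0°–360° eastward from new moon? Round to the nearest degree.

256°

cos θ = 1 − 2f = -0.240, giving a principal value of 103.9°.
A waning Moon lies in 180°–360°, so θ = 360° − 103.9° = 256.1°.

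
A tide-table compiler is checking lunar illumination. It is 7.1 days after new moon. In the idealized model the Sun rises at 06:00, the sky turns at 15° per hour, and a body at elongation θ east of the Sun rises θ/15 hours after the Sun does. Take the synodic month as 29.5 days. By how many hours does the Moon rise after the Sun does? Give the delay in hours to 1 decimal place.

5.8 h

Elongation θ = 360° × 7.1/29.5 ≈ 86.6°.
The Moon trails the Sun by θ/15 = 86.6/15 ≈ 5.78 hours.
So the Moon rises 5.78 h after the Sun.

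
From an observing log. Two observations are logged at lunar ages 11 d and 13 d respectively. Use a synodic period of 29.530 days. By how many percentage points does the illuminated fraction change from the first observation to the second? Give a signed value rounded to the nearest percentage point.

First observation: θ = 360°·11/29.530 = 134.1°, so f = 0.848.
Second observation: θ = 158.5°, f = 0.965.
Δf = 0.965 − 0.848 = +0.117, i.e. +12 pp.

+12 pp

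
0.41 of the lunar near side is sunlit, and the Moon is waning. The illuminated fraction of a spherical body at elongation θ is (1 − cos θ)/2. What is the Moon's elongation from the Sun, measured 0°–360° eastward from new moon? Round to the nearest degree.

From f = (1 − cos θ)/2: cos θ = 1 − 2×0.41 = 0.180; arccos → 79.6°.
A waning Moon lies in 180°–360°, so θ = 360° − 79.6° = 280.4°.

280°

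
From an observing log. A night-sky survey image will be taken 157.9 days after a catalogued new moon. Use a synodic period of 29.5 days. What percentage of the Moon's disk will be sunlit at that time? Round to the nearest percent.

157.9/29.5 = 5.353 lunations, so 5 complete cycles and 10.40 d into the next.
Phase angle: θ = 360°·(10.40 d)/(29.5 d) = 126.9°.
With cos θ = (-0.601), the lit fraction is (1 − (-0.601))/2 ≈ 0.800, so 80%.

80%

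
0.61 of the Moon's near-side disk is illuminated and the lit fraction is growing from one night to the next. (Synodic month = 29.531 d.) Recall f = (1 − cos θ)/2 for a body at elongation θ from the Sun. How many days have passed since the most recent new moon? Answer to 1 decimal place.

From f = (1 − cos θ)/2: cos θ = 1 − 2×0.61 = -0.220; arccos → 102.7°.
Before full moon the principal value applies: θ = 102.7°.
That fraction of the synodic month is 102.7/360 × 29.531 d ≈ 8.43 d.

8.4 days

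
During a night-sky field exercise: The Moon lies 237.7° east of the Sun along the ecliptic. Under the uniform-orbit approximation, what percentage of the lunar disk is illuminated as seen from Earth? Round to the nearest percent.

f = (1 − cos 237.7°)/2 = (1 − (-0.534))/2 ≈ 0.767, i.e. 77%.

77%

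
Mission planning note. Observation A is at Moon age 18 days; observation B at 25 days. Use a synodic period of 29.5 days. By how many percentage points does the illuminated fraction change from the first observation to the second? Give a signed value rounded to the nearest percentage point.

-67 pp

θ₁ = 360° × 18/29.5 = 219.7°, f₁ = (1 − cos θ₁)/2 = 0.885.
θ₂ = 360° × 25/29.5 = 305.1°, f₂ = (1 − cos θ₂)/2 = 0.213.
Change = f₂ − f₁ = -0.672 → -67 percentage points.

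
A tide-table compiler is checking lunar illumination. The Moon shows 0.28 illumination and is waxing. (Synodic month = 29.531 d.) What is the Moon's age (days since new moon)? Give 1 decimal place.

5.2 days

cos θ = 1 − 2f = 0.440, giving a principal value of 63.9°.
The Moon is waxing (0°–180°), so θ = 63.9° directly.
That fraction of the synodic month is 63.9/360 × 29.531 d ≈ 5.24 d.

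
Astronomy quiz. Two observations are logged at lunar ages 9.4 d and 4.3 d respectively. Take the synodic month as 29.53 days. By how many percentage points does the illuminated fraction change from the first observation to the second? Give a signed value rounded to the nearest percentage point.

θ₁ = 360° × 9.4/29.53 = 114.6°, f₁ = (1 − cos θ₁)/2 = 0.708.
θ₂ = 360° × 4.3/29.53 = 52.4°, f₂ = (1 − cos θ₂)/2 = 0.195.
Change = f₂ − f₁ = -0.513 → -51 percentage points.

-51 percentage points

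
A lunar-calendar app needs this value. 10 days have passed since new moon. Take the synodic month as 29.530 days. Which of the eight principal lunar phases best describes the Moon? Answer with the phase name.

At 10/29.530 of the cycle, θ ≈ 122° — the waxing gibbous range.

waxing gibbous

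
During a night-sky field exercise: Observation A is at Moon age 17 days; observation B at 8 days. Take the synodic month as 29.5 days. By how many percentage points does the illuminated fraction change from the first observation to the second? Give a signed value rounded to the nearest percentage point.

First observation: θ = 360°·17/29.5 = 207.5°, so f = 0.944.
Second observation: θ = 97.6°, f = 0.566.
Δf = 0.566 − 0.944 = -0.377, i.e. -38 pp.

-38 percentage points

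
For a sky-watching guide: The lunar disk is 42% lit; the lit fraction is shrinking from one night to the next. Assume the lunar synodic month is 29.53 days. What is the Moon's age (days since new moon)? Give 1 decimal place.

22.9 days

Invert f = (1 − cos θ)/2 to get cos θ = 1 − 2(0.42) = 0.160, hence θ₀ = arccos 0.160 = 80.8°.
Since the Moon is past full (waning), take the reflex angle: θ = 360° − 80.8° = 279.2°.
At 360°/29.53 d per day, 279.2° corresponds to 22.90 days.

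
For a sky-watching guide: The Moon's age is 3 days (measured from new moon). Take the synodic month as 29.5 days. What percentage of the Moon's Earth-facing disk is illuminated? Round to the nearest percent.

Elongation θ = 360° × 3/29.5 ≈ 36.6°.
With cos θ = 0.803, the lit fraction is (1 − 0.803)/2 ≈ 0.099, so 10%.

10%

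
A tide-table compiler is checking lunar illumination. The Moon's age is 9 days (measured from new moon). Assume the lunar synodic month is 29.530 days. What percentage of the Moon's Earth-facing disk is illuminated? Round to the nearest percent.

67%

Phase angle: θ = 360°·(9 d)/(29.530 d) = 109.7°.
cos 109.7° = (-0.337), so f = (1 − (-0.337))/2 = 0.669, so 67%.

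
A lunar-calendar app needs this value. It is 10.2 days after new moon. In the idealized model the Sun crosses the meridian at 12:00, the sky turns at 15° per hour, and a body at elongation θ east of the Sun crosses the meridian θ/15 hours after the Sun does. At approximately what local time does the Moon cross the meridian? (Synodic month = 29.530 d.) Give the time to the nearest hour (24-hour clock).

The Moon has covered 10.2/29.530 of its cycle, so θ ≈ 360° × 10.2/29.530 = 124.3°.
At 15° of sky rotation per hour, 124.3° corresponds to a 8.29 h lag.
12:00 + 8.29 h ≈ 20:17 → 20:00 to the nearest hour.

20:00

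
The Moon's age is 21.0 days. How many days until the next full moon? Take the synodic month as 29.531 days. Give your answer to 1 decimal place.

23.3 days

Full moon occurs at elongation 180°, i.e. at age 29.531 × 180/360 = 14.765 d.
This lunation's full moon (14.765 d) has passed, so add one period: 44.296 − 21.0 = 23.296 days.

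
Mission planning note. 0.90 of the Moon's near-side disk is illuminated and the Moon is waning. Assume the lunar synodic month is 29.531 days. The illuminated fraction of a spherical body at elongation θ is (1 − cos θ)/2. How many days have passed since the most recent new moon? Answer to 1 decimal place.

17.8 days

Invert f = (1 − cos θ)/2 to get cos θ = 1 − 2(0.90) = -0.800, hence θ₀ = arccos -0.800 = 143.1°.
Waning ⇒ past full, so θ = 360° − 143.1° = 216.9°.
At 360°/29.531 d per day, 216.9° corresponds to 17.79 days.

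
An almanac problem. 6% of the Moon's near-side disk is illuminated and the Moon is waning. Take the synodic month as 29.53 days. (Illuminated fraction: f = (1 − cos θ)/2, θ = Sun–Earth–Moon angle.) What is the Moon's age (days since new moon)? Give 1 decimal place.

27.2 days

From f = (1 − cos θ)/2: cos θ = 1 − 2×0.06 = 0.880; arccos → 28.4°.
A waning Moon lies in 180°–360°, so θ = 360° − 28.4° = 331.6°.
That fraction of the synodic month is 331.6/360 × 29.53 d ≈ 27.20 d.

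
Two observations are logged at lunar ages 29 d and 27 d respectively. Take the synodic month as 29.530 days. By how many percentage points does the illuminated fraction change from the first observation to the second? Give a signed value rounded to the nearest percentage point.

+7 percentage points

First observation: θ = 360°·29/29.530 = 353.5°, so f = 0.003.
Second observation: θ = 329.2°, f = 0.071.
Δf = 0.071 − 0.003 = +0.068, i.e. +7 pp.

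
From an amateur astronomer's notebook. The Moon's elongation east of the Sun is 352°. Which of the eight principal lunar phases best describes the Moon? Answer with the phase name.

new moon

The new moon sector spans roughly -22°–22°; 352° falls inside it.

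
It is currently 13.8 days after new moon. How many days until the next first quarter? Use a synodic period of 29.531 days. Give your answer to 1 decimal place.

23.1 days

First quarter occurs at elongation 90°, i.e. at age 29.531 × 90/360 = 7.383 d.
This lunation's first quarter (7.383 d) has passed, so add one period: 36.914 − 13.8 = 23.114 days.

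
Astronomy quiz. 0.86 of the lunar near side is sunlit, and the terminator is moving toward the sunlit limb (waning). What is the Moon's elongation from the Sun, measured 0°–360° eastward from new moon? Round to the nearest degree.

224°

From f = (1 − cos θ)/2: cos θ = 1 − 2×0.86 = -0.720; arccos → 136.1°.
Waning ⇒ past full, so θ = 360° − 136.1° = 223.9°.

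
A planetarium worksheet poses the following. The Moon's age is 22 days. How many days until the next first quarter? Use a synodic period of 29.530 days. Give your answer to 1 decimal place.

14.9 days

First quarter is 0.25 of the way through the cycle: age 0.25 × 29.530 = 7.383 d.
Already past this cycle's first quarter; the next is at 7.383 + 29.530 = 36.913 d, so 36.913 − 22 = 14.913 days.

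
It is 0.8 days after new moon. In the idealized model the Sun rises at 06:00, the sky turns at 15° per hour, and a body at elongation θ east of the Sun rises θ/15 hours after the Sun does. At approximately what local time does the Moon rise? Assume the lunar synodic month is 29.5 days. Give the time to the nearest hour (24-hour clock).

07:00

Elongation θ = 360° × 0.8/29.5 ≈ 9.8°.
At 15° of sky rotation per hour, 9.8° corresponds to a 0.65 h lag.
06:00 + 0.65 h ≈ 06:39 → 07:00 to the nearest hour.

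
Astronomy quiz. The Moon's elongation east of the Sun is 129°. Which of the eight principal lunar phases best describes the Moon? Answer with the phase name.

waxing gibbous

The waxing gibbous sector spans roughly 112°–158°; 129° falls inside it.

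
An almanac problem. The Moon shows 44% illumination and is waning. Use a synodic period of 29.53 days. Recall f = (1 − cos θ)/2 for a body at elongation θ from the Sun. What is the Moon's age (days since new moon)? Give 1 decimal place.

22.7 days

Invert f = (1 − cos θ)/2 to get cos θ = 1 − 2(0.44) = 0.120, hence θ₀ = arccos 0.120 = 83.1°.
Waning ⇒ past full, so θ = 360° − 83.1° = 276.9°.
At 360°/29.53 d per day, 276.9° corresponds to 22.71 days.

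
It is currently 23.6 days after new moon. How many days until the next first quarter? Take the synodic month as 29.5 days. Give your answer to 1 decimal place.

13.3 days

First quarter is 0.25 of the way through the cycle: age 0.25 × 29.5 = 7.375 d.
Already past this cycle's first quarter; the next is at 7.375 + 29.5 = 36.875 d, so 36.875 − 23.6 = 13.275 days.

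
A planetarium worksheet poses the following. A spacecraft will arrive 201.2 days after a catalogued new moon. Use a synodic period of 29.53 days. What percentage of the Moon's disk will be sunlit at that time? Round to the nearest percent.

31%

Reduce mod P: 201.2 − 6×29.53 = 24.02 d into the current lunation.
Elongation θ = 360° × 24.02/29.53 ≈ 292.8°.
Illuminated fraction = (1 − cos 292.8°)/2 = (1 − 0.388)/2 ≈ 0.306, so 31%.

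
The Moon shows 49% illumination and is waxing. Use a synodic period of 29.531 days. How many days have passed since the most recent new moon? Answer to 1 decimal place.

7.3 days

Invert f = (1 − cos θ)/2 to get cos θ = 1 − 2(0.49) = 0.020, hence θ₀ = arccos 0.020 = 88.9°.
The Moon is waxing (0°–180°), so θ = 88.9° directly.
Age = 29.531 × 88.9°/360° ≈ 7.29 days.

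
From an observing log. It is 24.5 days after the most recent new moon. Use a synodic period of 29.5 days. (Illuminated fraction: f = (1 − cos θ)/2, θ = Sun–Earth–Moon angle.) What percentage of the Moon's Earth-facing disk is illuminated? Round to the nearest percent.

The Moon has covered 24.5/29.5 of its cycle, so θ ≈ 360° × 24.5/29.5 = 299.0°.
cos 299.0° = 0.485, so f = (1 − 0.485)/2 = 0.258, so 26%.

26%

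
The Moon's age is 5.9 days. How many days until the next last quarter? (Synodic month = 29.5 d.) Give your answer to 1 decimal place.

Last quarter occurs at elongation 270°, i.e. at age 29.5 × 270/360 = 22.125 d.
So 16.225 days remain (22.125 − 5.9).

16.2 days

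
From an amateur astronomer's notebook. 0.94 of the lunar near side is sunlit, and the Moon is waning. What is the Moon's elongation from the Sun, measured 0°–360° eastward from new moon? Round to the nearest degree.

208°

cos θ = 1 − 2f = -0.880, giving a principal value of 151.6°.
Waning ⇒ past full, so θ = 360° − 151.6° = 208.4°.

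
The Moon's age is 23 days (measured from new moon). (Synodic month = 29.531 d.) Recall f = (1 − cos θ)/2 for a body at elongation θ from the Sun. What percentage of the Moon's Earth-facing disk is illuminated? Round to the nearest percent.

Phase angle: θ = 360°·(23 d)/(29.531 d) = 280.4°.
With cos θ = 0.180, the lit fraction is (1 − 0.180)/2 ≈ 0.410, so 41%.

41%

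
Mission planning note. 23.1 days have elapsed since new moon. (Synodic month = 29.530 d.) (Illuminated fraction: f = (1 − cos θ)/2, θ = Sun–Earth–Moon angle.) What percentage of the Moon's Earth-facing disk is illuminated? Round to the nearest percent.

40%

Phase angle: θ = 360°·(23.1 d)/(29.530 d) = 281.6°.
With cos θ = 0.201, the lit fraction is (1 − 0.201)/2 ≈ 0.399, so 40%.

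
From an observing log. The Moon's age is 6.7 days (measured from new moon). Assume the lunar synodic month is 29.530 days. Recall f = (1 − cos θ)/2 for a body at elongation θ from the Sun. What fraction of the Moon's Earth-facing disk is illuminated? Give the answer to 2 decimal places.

Phase angle: θ = 360°·(6.7 d)/(29.530 d) = 81.7°.
Illuminated fraction = (1 − cos 81.7°)/2 = (1 − 0.145)/2 ≈ 0.428.

0.43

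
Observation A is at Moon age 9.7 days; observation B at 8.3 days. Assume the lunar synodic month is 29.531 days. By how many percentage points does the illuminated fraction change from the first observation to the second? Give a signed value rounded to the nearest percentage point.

θ₁ = 360° × 9.7/29.531 = 118.2°, f₁ = (1 − cos θ₁)/2 = 0.737.
θ₂ = 360° × 8.3/29.531 = 101.2°, f₂ = (1 − cos θ₂)/2 = 0.597.
Change = f₂ − f₁ = -0.140 → -14 percentage points.

-14 percentage points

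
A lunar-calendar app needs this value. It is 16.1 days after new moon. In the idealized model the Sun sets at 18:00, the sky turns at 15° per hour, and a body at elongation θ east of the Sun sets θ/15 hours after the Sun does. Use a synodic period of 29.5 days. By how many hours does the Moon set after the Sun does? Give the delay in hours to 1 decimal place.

The Moon has covered 16.1/29.5 of its cycle, so θ ≈ 360° × 16.1/29.5 = 196.5°.
At 15° of sky rotation per hour, 196.5° corresponds to a 13.10 h lag.
So the Moon sets 13.10 h after the Sun.

13.1 h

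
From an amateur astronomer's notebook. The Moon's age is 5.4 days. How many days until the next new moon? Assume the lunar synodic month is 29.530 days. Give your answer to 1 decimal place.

The next new moon completes the synodic month: 29.530 − 5.4 = 24.130 days.

24.1 days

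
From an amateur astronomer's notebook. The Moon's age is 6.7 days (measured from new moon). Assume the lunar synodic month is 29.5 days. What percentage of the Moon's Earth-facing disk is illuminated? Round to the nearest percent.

Phase angle: θ = 360°·(6.7 d)/(29.5 d) = 81.8°.
cos 81.8° = 0.143, so f = (1 − 0.143)/2 = 0.428, so 43%.

43%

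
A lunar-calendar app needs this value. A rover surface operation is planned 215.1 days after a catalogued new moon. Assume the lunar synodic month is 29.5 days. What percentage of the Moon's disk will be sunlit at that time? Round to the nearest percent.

215.1 d spans 7 complete synodic months (7 × 29.5 = 206.50 d) plus 8.60 d.
Elongation θ = 360° × 8.60/29.5 ≈ 104.9°.
cos 104.9° = (-0.258), so f = (1 − (-0.258))/2 = 0.629, so 63%.

63%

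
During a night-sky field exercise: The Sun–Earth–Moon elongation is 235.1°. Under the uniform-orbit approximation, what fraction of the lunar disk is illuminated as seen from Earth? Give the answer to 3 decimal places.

0.786

Half-versine of 235.1°: (1 − (-0.572))/2 = 0.786.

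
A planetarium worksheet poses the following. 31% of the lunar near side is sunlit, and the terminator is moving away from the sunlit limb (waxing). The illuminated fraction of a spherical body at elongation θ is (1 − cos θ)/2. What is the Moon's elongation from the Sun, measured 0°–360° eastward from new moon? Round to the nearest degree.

68°

From f = (1 − cos θ)/2: cos θ = 1 − 2×0.31 = 0.380; arccos → 67.7°.
The Moon is waxing (0°–180°), so θ = 67.7° directly.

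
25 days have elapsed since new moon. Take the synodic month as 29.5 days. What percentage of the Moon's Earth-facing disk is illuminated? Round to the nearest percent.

21%

Phase angle: θ = 360°·(25 d)/(29.5 d) = 305.1°.
Illuminated fraction = (1 − cos 305.1°)/2 = (1 − 0.575)/2 ≈ 0.213, so 21%.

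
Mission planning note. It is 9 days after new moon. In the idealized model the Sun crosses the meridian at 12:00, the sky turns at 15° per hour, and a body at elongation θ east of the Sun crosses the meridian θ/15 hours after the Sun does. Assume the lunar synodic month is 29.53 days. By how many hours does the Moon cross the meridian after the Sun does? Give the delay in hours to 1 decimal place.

7.3 h

The Moon has covered 9/29.53 of its cycle, so θ ≈ 360° × 9/29.53 = 109.7°.
At 15° of sky rotation per hour, 109.7° corresponds to a 7.31 h lag.
So the Moon crosses the meridian 7.31 h after the Sun.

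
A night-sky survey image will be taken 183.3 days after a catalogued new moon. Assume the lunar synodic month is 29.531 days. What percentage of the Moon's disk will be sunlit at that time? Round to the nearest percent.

37%

183.3/29.531 = 6.207 lunations, so 6 complete cycles and 6.11 d into the next.
Phase angle: θ = 360°·(6.11 d)/(29.531 d) = 74.5°.
cos 74.5° = 0.267, so f = (1 − 0.267)/2 = 0.367, so 37%.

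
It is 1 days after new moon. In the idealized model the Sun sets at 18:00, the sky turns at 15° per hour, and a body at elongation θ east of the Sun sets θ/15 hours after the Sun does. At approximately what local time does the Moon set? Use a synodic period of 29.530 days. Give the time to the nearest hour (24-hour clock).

19:00

Elongation θ = 360° × 1/29.530 ≈ 12.2°.
The Moon trails the Sun by θ/15 = 12.2/15 ≈ 0.81 hours.
18:00 + 0.81 h ≈ 18:49 → 19:00 to the nearest hour.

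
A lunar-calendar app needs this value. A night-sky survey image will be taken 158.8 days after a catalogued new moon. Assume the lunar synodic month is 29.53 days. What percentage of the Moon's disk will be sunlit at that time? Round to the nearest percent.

Reduce mod P: 158.8 − 5×29.53 = 11.15 d into the current lunation.
The Moon has covered 11.15/29.53 of its cycle, so θ ≈ 360° × 11.15/29.53 = 135.9°.
With cos θ = (-0.718), the lit fraction is (1 − (-0.718))/2 ≈ 0.859, so 86%.

86%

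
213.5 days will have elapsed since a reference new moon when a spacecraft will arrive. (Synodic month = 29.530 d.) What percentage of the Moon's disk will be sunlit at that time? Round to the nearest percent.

44%

213.5 d spans 7 complete synodic months (7 × 29.530 = 206.71 d) plus 6.79 d.
Phase angle: θ = 360°·(6.79 d)/(29.530 d) = 82.8°.
Illuminated fraction = (1 − cos 82.8°)/2 = (1 − 0.126)/2 ≈ 0.437, so 44%.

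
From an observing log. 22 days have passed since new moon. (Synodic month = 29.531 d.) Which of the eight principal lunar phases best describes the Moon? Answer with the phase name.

last quarter

At 22/29.531 of the cycle, θ ≈ 268° — the last quarter range.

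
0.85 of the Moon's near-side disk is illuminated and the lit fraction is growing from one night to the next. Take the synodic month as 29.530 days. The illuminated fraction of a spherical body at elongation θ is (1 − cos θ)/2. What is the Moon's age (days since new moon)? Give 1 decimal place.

11.0 days

cos θ = 1 − 2f = -0.700, giving a principal value of 134.4°.
The Moon is waxing (0°–180°), so θ = 134.4° directly.
That fraction of the synodic month is 134.4/360 × 29.530 d ≈ 11.03 d.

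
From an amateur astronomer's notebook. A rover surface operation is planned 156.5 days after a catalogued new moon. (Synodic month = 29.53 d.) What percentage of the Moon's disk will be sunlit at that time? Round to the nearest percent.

156.5 d spans 5 complete synodic months (5 × 29.53 = 147.65 d) plus 8.85 d.
The Moon has covered 8.85/29.53 of its cycle, so θ ≈ 360° × 8.85/29.53 = 107.9°.
cos 107.9° = (-0.307), so f = (1 − (-0.307))/2 = 0.654, so 65%.

65%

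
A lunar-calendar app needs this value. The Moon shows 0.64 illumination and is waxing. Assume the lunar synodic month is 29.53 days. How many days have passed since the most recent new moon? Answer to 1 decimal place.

8.7 days

Invert f = (1 − cos θ)/2 to get cos θ = 1 − 2(0.64) = -0.280, hence θ₀ = arccos -0.280 = 106.3°.
Before full moon the principal value applies: θ = 106.3°.
At 360°/29.53 d per day, 106.3° corresponds to 8.72 days.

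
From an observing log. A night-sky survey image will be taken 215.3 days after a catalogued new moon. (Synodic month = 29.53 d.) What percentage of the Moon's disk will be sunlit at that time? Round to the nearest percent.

63%

215.3 d spans 7 complete synodic months (7 × 29.53 = 206.71 d) plus 8.59 d.
The Moon has covered 8.59/29.53 of its cycle, so θ ≈ 360° × 8.59/29.53 = 104.7°.
With cos θ = (-0.254), the lit fraction is (1 − (-0.254))/2 ≈ 0.627, so 63%.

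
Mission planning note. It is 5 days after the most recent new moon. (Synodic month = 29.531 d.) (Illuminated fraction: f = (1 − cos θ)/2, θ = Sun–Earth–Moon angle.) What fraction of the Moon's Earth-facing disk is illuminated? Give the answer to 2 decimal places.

0.26

Phase angle: θ = 360°·(5 d)/(29.531 d) = 61.0°.
Illuminated fraction = (1 − cos 61.0°)/2 = (1 − 0.486)/2 ≈ 0.257.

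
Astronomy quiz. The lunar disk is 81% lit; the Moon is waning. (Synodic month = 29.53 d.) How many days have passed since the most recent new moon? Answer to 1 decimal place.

19.0 days

Invert f = (1 − cos θ)/2 to get cos θ = 1 − 2(0.81) = -0.620, hence θ₀ = arccos -0.620 = 128.3°.
Waning ⇒ past full, so θ = 360° − 128.3° = 231.7°.
That fraction of the synodic month is 231.7/360 × 29.53 d ≈ 19.00 d.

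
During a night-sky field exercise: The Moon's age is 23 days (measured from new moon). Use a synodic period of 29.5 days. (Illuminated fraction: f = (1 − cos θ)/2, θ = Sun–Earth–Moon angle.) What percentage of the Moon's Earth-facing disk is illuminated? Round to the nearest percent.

41%

The Moon has covered 23/29.5 of its cycle, so θ ≈ 360° × 23/29.5 = 280.7°.
Illuminated fraction = (1 − cos 280.7°)/2 = (1 − 0.185)/2 ≈ 0.407, so 41%.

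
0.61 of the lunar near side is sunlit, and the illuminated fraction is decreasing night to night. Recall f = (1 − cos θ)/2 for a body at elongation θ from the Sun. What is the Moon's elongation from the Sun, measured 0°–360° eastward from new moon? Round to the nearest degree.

cos θ = 1 − 2f = -0.220, giving a principal value of 102.7°.
Since the Moon is past full (waning), take the reflex angle: θ = 360° − 102.7° = 257.3°.

257°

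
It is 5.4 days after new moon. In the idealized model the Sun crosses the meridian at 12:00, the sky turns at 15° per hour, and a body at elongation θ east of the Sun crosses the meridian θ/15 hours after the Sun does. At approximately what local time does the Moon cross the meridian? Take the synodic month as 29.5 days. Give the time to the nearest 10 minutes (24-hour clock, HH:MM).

16:20

Phase angle: θ = 360°·(5.4 d)/(29.5 d) = 65.9°.
The Moon trails the Sun by θ/15 = 65.9/15 ≈ 4.39 hours.
12:00 + 4.393 h ≈ 16:24 → 16:20 to the nearest ten minutes.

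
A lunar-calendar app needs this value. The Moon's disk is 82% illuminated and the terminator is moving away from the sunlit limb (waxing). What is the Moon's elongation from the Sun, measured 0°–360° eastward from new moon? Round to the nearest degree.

130°

From f = (1 − cos θ)/2: cos θ = 1 − 2×0.82 = -0.640; arccos → 129.8°.
The Moon is waxing (0°–180°), so θ = 129.8° directly.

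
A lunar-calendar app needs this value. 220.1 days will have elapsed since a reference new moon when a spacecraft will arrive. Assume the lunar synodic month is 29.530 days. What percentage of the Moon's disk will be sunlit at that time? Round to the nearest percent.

220.1 d spans 7 complete synodic months (7 × 29.530 = 206.71 d) plus 13.39 d.
Phase angle: θ = 360°·(13.39 d)/(29.530 d) = 163.2°.
cos 163.2° = (-0.958), so f = (1 − (-0.958))/2 = 0.979, so 98%.

98%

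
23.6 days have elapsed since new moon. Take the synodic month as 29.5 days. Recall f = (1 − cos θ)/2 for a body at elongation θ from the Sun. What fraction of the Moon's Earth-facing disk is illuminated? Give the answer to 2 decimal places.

0.35

The Moon has covered 23.6/29.5 of its cycle, so θ ≈ 360° × 23.6/29.5 = 288.0°.
cos 288.0° = 0.309, so f = (1 − 0.309)/2 = 0.345.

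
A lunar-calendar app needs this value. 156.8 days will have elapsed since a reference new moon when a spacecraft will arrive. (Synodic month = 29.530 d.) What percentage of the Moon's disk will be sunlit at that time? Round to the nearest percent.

68%

Reduce mod P: 156.8 − 5×29.530 = 9.15 d into the current lunation.
Phase angle: θ = 360°·(9.15 d)/(29.530 d) = 111.5°.
With cos θ = (-0.367), the lit fraction is (1 − (-0.367))/2 ≈ 0.684, so 68%.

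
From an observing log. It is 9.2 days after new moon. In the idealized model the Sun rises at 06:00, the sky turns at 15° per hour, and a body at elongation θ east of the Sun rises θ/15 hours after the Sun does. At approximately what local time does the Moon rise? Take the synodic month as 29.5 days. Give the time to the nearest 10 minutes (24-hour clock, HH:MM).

Phase angle: θ = 360°·(9.2 d)/(29.5 d) = 112.3°.
At 15° of sky rotation per hour, 112.3° corresponds to a 7.48 h lag.
06:00 + 7.485 h ≈ 13:29 → 13:30 to the nearest ten minutes.

13:30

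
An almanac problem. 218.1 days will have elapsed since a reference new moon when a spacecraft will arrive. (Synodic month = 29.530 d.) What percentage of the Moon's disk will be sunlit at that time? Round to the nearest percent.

88%

Reduce mod P: 218.1 − 7×29.530 = 11.39 d into the current lunation.
Phase angle: θ = 360°·(11.39 d)/(29.530 d) = 138.9°.
With cos θ = (-0.753), the lit fraction is (1 − (-0.753))/2 ≈ 0.877, so 88%.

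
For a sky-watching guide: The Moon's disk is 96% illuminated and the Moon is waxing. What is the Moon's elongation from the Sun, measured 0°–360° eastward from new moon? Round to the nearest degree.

157°

From f = (1 − cos θ)/2: cos θ = 1 − 2×0.96 = -0.920; arccos → 156.9°.
Waxing ⇒ before full, so θ = 156.9°.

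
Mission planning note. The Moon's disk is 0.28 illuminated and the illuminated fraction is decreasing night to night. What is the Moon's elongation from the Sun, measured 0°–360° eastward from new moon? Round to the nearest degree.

296°

cos θ = 1 − 2f = 0.440, giving a principal value of 63.9°.
Since the Moon is past full (waning), take the reflex angle: θ = 360° − 63.9° = 296.1°.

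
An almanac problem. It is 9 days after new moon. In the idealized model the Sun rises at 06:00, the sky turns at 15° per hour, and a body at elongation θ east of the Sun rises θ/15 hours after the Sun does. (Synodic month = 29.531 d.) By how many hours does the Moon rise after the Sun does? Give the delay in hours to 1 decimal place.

Elongation θ = 360° × 9/29.531 ≈ 109.7°.
At 15° of sky rotation per hour, 109.7° corresponds to a 7.31 h lag.
So the Moon rises 7.31 h after the Sun.

7.3 h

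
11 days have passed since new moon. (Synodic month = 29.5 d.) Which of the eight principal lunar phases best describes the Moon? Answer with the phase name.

waxing gibbous

At 11/29.5 of the cycle, θ ≈ 134° — the waxing gibbous range.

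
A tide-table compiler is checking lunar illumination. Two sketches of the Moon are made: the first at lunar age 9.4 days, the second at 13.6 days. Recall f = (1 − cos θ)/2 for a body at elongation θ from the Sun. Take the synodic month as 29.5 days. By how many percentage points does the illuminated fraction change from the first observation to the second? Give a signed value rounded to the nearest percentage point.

θ₁ = 360° × 9.4/29.5 = 114.7°, f₁ = (1 − cos θ₁)/2 = 0.709.
θ₂ = 360° × 13.6/29.5 = 166.0°, f₂ = (1 − cos θ₂)/2 = 0.985.
Change = f₂ − f₁ = +0.276 → +28 percentage points.

+28 percentage points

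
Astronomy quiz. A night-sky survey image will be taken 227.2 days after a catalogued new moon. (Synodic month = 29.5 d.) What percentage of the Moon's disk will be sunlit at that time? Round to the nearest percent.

227.2/29.5 = 7.702 lunations, so 7 complete cycles and 20.70 d into the next.
The Moon has covered 20.70/29.5 of its cycle, so θ ≈ 360° × 20.70/29.5 = 252.6°.
Illuminated fraction = (1 − cos 252.6°)/2 = (1 − (-0.299))/2 ≈ 0.649, so 65%.

65%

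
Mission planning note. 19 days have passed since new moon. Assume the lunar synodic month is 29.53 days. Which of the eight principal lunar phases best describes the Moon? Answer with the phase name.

waning gibbous

θ ≈ 360° × 19/29.53 = 232°, which falls in the waning gibbous sector.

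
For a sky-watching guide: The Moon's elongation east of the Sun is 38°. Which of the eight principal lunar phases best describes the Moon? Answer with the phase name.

38° lies in the waxing crescent sector of the 8-phase cycle.

waxing crescent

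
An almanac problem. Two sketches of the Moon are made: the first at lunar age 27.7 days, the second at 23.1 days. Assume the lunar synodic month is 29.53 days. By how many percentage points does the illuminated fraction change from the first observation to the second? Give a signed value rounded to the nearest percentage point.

First observation: θ = 360°·27.7/29.53 = 337.7°, so f = 0.037.
Second observation: θ = 281.6°, f = 0.399.
Δf = 0.399 − 0.037 = +0.362, i.e. +36 pp.

+36 pp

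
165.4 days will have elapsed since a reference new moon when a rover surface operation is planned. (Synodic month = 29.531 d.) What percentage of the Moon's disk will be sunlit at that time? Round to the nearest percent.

165.4/29.531 = 5.601 lunations, so 5 complete cycles and 17.75 d into the next.
Elongation θ = 360° × 17.75/29.531 ≈ 216.3°.
Illuminated fraction = (1 − cos 216.3°)/2 = (1 − (-0.806))/2 ≈ 0.903, so 90%.

90%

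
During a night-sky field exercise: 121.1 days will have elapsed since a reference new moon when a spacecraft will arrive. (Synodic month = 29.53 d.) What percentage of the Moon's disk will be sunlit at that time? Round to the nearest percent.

Reduce mod P: 121.1 − 4×29.53 = 2.98 d into the current lunation.
Elongation θ = 360° × 2.98/29.53 ≈ 36.3°.
With cos θ = 0.806, the lit fraction is (1 − 0.806)/2 ≈ 0.097, so 10%.

10%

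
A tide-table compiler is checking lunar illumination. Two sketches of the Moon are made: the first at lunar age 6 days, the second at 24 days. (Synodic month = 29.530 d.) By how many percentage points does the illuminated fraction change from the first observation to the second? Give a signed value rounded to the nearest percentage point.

-5 percentage points

θ₁ = 360° × 6/29.530 = 73.1°, f₁ = (1 − cos θ₁)/2 = 0.355.
θ₂ = 360° × 24/29.530 = 292.6°, f₂ = (1 − cos θ₂)/2 = 0.308.
Change = f₂ − f₁ = -0.047 → -5 percentage points.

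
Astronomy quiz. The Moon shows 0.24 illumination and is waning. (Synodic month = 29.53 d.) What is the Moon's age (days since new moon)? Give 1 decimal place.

24.7 days

From f = (1 − cos θ)/2: cos θ = 1 − 2×0.24 = 0.520; arccos → 58.7°.
Since the Moon is past full (waning), take the reflex angle: θ = 360° − 58.7° = 301.3°.
At 360°/29.53 d per day, 301.3° corresponds to 24.72 days.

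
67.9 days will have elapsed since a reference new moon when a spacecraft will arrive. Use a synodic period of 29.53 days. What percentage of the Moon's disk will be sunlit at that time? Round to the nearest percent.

65%

Reduce mod P: 67.9 − 2×29.53 = 8.84 d into the current lunation.
The Moon has covered 8.84/29.53 of its cycle, so θ ≈ 360° × 8.84/29.53 = 107.8°.
Illuminated fraction = (1 − cos 107.8°)/2 = (1 − (-0.305))/2 ≈ 0.653, so 65%.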